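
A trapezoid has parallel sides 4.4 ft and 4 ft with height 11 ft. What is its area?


Shape: trapezoid
Parallel sides a = 4.4 ft, b = 4 ft; Height h = 11 ft
Formula: A = (a + b) * h / 2
a + b = 4.4 + 4 = 8.4
A = 8.4 * 11 / 2
A = 92.4 / 2
A = 46.2
46.2 ft^2


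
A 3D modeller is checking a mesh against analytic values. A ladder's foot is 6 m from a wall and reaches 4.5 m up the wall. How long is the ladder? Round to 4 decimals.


Shape: right triangle
Legs a = 6 m, b = 4.5 m
Formula: c = sqrt(a^2 + b^2)
a^2 = 36, b^2 = 20.25
a^2 + b^2 = 56.25
c = sqrt(56.25)
c = 7.5
7.5 m


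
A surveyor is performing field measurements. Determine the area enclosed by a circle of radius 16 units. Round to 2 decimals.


Shape: circle
Radius r = 16 units
Formula: A = pi * r^2
r^2 = 16^2 = 256
A = pi * 256
A = 804.25
804.25 units^2


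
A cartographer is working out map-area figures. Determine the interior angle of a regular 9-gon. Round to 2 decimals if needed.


Shape: regular nonagon (9 sides)
Formula: interior angle = (n - 2) * 180 / n
(n - 2) = 7
(n - 2) * 180 = 1260
angle = 1260 / 9
angle = 140
140 degrees


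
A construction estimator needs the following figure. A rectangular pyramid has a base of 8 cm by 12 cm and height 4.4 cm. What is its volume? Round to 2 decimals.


Shape: rectangular pyramid
Base: 8 cm x 12 cm, Height h = 4.4 cm
Formula: V = (1/3) * base_area * h
base_area = 8 * 12 = 96
base_area * h = 96 * 4.4 = 422.4
V = 422.4 / 3
V = 140.8
140.8 cm^3


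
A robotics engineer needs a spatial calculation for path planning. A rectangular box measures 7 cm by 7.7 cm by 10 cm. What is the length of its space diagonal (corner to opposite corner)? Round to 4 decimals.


Shape: rectangular box (space diagonal)
l = 7 cm, w = 7.7 cm, h = 10 cm
Visualize: the diagonal of the base, then a right triangle with that diagonal and the height.
Formula: d = sqrt(l^2 + w^2 + h^2)
l^2 + w^2 + h^2 = 49 + 59.29 + 100 = 208.29
d = sqrt(208.29)
d = 14.4323
14.4323 cm


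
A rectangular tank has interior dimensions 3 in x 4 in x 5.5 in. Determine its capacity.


Shape: rectangular prism
l = 3 in, w = 4 in, h = 5.5 in
Formula: V = l * w * h
V = 3 * 4 * 5.5
V = 12 * 5.5
V = 66
66 in^3


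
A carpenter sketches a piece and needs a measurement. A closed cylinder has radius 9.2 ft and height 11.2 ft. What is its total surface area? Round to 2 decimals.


Shape: closed cylinder
Radius r = 9.2 ft, Height h = 11.2 ft
Formula: SA = 2*pi*r^2 + 2*pi*r*h = 2*pi*r*(r + h)
r + h = 20.4
2 * r * (r + h) = 2 * 9.2 * 20.4 = 375.36
SA = 375.36 * pi
SA = 1179.23
1179.23 ft^2


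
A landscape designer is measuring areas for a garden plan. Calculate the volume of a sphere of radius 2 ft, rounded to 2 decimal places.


Shape: sphere
Radius r = 2 ft
Formula: V = (4/3) * pi * r^3
r^3 = 8
(4/3) * 8 = 10.666667
V = 10.666667 * pi
V = 33.51
33.51 ft^3


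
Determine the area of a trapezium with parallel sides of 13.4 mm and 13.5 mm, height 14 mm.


Shape: trapezoid
Parallel sides a = 13.4 mm, b = 13.5 mm; Height h = 14 mm
Formula: A = (a + b) * h / 2
a + b = 13.4 + 13.5 = 26.9
A = 26.9 * 14 / 2
A = 376.6 / 2
A = 188.3
188.3 mm^2


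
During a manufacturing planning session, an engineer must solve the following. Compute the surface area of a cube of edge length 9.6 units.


Shape: cube
Side s = 9.6 units
A cube has 6 square faces.
Formula: SA = 6 * s^2
s^2 = 92.16
SA = 6 * 92.16
SA = 552.96
552.96 units^2


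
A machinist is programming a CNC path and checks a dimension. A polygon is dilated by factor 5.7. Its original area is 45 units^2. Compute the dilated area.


Linear scale factor k = 5.7
Original area = 45 units^2
Rule: under a linear scaling by k, areas scale by k^2.
k^2 = 5.7^2 = 32.49
New area = 45 * 32.49
New area = 1462.05
1462.05 units^2


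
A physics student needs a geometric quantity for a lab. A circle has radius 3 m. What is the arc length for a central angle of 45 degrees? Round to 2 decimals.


Shape: circular arc
Radius r = 3 m, Angle = 45 degrees
Formula: L = (angle/360) * 2 * pi * r
2 * pi * r = 6 * pi
L = (45/360) * 6 * pi
L = 0.75 * pi
L = 2.36
2.36 m


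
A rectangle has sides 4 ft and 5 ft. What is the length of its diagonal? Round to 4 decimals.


Shape: rectangle (diagonal via Pythagoras)
Sides: 4 ft and 5 ft
Formula: d = sqrt(l^2 + w^2)
l^2 = 16, w^2 = 25
l^2 + w^2 = 41
d = sqrt(41)
d = 6.4031
6.4031 ft


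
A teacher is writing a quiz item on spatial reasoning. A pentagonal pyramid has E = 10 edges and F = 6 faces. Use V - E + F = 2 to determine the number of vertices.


Polyhedron: pentagonal pyramid
Euler's formula for convex polyhedra: V - E + F = 2
Given: E = 10 edges and F = 6 faces
Solve for V:
V = 2 + E - F = 2 + 10 - 6 = 6
6 vertices


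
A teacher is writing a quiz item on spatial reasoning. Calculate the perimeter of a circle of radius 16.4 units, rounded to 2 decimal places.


Shape: circle
Radius r = 16.4 units
Formula: C = 2 * pi * r
C = 2 * pi * 16.4
C = 32.8 * pi
C = 103.04
103.04 units


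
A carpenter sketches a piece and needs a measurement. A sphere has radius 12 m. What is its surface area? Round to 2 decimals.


Shape: sphere
Radius r = 12 m
Formula: SA = 4 * pi * r^2
r^2 = 144
SA = 4 * pi * 144
SA = 576 * pi
SA = 1809.56
1809.56 m^2


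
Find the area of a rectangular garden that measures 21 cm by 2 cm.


Shape: rectangle
Length l = 21 cm, Width w = 2 cm
Formula: A = l * w
A = 21 * 2
A = 42
42 cm^2


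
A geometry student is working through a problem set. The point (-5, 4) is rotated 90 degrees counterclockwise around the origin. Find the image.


Transformation: rotation about the origin
Original point: (-5, 4)
Rule for 90 deg counterclockwise: (x, y) -> (-y, x)
Apply: (-5, 4) -> (-4, -5)
(-4, -5)


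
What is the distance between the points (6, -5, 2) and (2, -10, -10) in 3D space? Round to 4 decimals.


3D distance between two points
P1 = (6, -5, 2), P2 = (2, -10, -10)
Formula: d = sqrt((x2-x1)^2 + (y2-y1)^2 + (z2-z1)^2)
dx = 2 - 6 = -4
dy = -10 - -5 = -5
dz = -10 - 2 = -12
dx^2 + dy^2 + dz^2 = 16 + 25 + 144 = 185
d = sqrt(185)
d = 13.6015
13.6015 units


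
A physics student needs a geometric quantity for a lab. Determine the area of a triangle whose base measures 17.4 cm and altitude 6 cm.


Shape: triangle
Base b = 17.4 cm, Height h = 6 cm
Formula: A = (1/2) * b * h
A = 0.5 * 17.4 * 6
A = 0.5 * 104.4
A = 52.2
52.2 cm^2


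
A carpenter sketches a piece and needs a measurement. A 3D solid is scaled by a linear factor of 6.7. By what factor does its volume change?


Linear scale factor k = 6.7
Rule: under a linear scaling by k, volumes scale by k^3.
k^3 = 6.7 * 6.7 * 6.7
k^3 = 44.89 * 6.7
k^3 = 300.763
Volume scales by a factor of 300.763.
300.763 (dimensionless)


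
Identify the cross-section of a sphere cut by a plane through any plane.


Solid: sphere
Cutting plane: through any plane
Visualize the intersection of the plane with the solid's surface.
The boundary of the cut region is a circle.
circle


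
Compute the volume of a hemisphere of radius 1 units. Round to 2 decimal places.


Shape: hemisphere (half of a sphere)
Radius r = 1 units
Formula: V = (1/2) * (4/3) * pi * r^3 = (2/3) * pi * r^3
r^3 = 1
(2/3) * 1 = 0.666667
V = 0.666667 * pi
V = 2.09
2.09 units^3


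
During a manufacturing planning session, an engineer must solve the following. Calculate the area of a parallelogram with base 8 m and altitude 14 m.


Shape: parallelogram
Base b = 8 m, Height h = 14 m
Formula: A = b * h
A = 8 * 14
A = 112
112 m^2


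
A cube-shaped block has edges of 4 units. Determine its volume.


Shape: cube
Side s = 4 units
Formula: V = s^3
V = 4 * 4 * 4
V = 16 * 4
V = 64
64 units^3


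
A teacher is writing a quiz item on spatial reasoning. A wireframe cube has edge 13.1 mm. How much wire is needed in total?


Shape: cube
Side s = 13.1 mm
A cube has 12 edges, all equal.
Formula: total edge length = 12 * s
Total = 12 * 13.1
Total = 157.2
157.2 mm


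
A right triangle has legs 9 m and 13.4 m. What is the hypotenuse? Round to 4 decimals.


Shape: right triangle
Legs a = 9 m, b = 13.4 m
Formula: c = sqrt(a^2 + b^2)
a^2 = 81, b^2 = 179.56
a^2 + b^2 = 260.56
c = sqrt(260.56)
c = 16.1419
16.1419 m


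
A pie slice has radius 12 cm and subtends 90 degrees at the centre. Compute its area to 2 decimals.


Shape: circular sector
Radius r = 12 cm, Angle = 90 degrees
Formula: A = (angle/360) * pi * r^2
r^2 = 144
Fraction of circle = 90/360
A = (90/360) * pi * 144
A = 36 * pi
A = 113.1
113.1 cm^2


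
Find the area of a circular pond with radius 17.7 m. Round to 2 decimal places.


Shape: circle
Radius r = 17.7 m
Formula: A = pi * r^2
r^2 = 17.7^2 = 313.29
A = pi * 313.29
A = 984.23
984.23 m^2


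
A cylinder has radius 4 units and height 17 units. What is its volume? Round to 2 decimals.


Shape: cylinder
Radius r = 4 units, Height h = 17 units
Formula: V = pi * r^2 * h
r^2 = 16
V = pi * 16 * 17
V = 272 * pi
V = 854.51
854.51 units^3


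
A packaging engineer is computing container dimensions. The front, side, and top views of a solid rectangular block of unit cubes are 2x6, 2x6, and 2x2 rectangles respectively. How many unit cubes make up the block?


Orthographic views of a solid rectangular block:
Front view 2 x 6 -> length = 2, height = 6
Side view 2 x 6 -> width = 2, height = 6 (consistent)
Top view 2 x 2 -> confirms length = 2, width = 2
The block is 2 x 2 x 6.
Total unit cubes = 2 * 2 * 6 = 24
24 unit cubes


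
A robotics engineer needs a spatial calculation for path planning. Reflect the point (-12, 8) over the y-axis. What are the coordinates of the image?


Transformation: reflection
Original point: (-12, 8)
Rule for reflection over the y-axis: (x, y) -> (-x, y)
Apply: (-12, 8) -> (12, 8)
(12, 8)


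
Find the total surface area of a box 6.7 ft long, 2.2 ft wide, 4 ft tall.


Shape: rectangular prism
l = 6.7 ft, w = 2.2 ft, h = 4 ft
Formula: SA = 2(lw + lh + wh)
lw = 14.74, lh = 26.8, wh = 8.8
lw + lh + wh = 50.34
SA = 2 * 50.34
SA = 100.68
100.68 ft^2


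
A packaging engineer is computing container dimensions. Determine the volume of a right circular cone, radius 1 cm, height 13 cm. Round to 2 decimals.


Shape: cone
Radius r = 1 cm, Height h = 13 cm
Formula: V = (1/3) * pi * r^2 * h
r^2 = 1
pi * r^2 * h = pi * 1 * 13 = 13 * pi
V = 13 * pi / 3
V = 13.61
13.61 cm^3


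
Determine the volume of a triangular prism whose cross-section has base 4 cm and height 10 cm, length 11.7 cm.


Shape: triangular prism
Triangle base = 4 cm, triangle height = 10 cm, prism length L = 11.7 cm
Formula: V = (1/2 * b * h_tri) * L
Cross-section area = 0.5 * 4 * 10 = 20
V = 20 * 11.7
V = 234
234 cm^3


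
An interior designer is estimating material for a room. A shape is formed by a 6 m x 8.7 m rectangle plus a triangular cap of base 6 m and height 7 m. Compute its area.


Composite shape: rectangle + triangle
Rectangle area = 6 * 8.7 = 52.2
Triangle area = 0.5 * 6 * 7 = 21
Total = 52.2 + 21
Total = 73.2
73.2 m^2


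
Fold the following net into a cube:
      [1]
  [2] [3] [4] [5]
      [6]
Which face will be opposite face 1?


Net: cross layout. Take square 3 as the base (bottom).
Fold the four squares in the horizontal row up around 3: 2 -> left, 4 -> right, 5 wraps to the top.
Fold 1 and 6 up from 3: 1 -> back, 6 -> front.
Opposite pairs are therefore: (1, 6), (2, 4), (3, 5).
Face 1 is opposite face 6.
face 6


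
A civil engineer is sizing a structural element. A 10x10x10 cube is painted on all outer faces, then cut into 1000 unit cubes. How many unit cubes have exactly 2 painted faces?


Large cube: 10 x 10 x 10, cut into unit cubes.
n = 10, so n - 2 = 8
Cubes with 2 painted faces lie along the edges, excluding corners.
A cube has 12 edges; each contributes (n - 2) = 8 such cubes.
Count = 12 * 8 = 96
96 unit cubes


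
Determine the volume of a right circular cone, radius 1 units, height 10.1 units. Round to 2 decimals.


Shape: cone
Radius r = 1 units, Height h = 10.1 units
Formula: V = (1/3) * pi * r^2 * h
r^2 = 1
pi * r^2 * h = pi * 1 * 10.1 = 10.1 * pi
V = 10.1 * pi / 3
V = 10.58
10.58 units^3


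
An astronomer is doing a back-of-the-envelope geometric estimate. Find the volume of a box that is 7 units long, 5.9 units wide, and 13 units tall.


Shape: rectangular prism
l = 7 units, w = 5.9 units, h = 13 units
Formula: V = l * w * h
V = 7 * 5.9 * 13
V = 41.3 * 13
V = 536.9
536.9 units^3


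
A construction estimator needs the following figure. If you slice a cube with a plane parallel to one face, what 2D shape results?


Solid: cube
Cutting plane: parallel to one face
Visualize the intersection of the plane with the solid's surface.
The boundary of the cut region is a square.
square


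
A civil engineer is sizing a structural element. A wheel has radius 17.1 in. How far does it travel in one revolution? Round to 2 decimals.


Shape: circle
Radius r = 17.1 in
Formula: C = 2 * pi * r
C = 2 * pi * 17.1
C = 34.2 * pi
C = 107.44
107.44 in


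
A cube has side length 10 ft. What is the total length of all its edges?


Shape: cube
Side s = 10 ft
A cube has 12 edges, all equal.
Formula: total edge length = 12 * s
Total = 12 * 10
Total = 120
120 ft


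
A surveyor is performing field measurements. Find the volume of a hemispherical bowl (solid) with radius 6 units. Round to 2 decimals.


Shape: hemisphere (half of a sphere)
Radius r = 6 units
Formula: V = (1/2) * (4/3) * pi * r^3 = (2/3) * pi * r^3
r^3 = 216
(2/3) * 216 = 144
V = 144 * pi
V = 452.39
452.39 units^3


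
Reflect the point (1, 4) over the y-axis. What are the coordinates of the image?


Transformation: reflection
Original point: (1, 4)
Rule for reflection over the y-axis: (x, y) -> (-x, y)
Apply: (1, 4) -> (-1, 4)
(-1, 4)


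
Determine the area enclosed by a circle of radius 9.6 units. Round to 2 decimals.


Shape: circle
Radius r = 9.6 units
Formula: A = pi * r^2
r^2 = 9.6^2 = 92.16
A = pi * 92.16
A = 289.53
289.53 units^2


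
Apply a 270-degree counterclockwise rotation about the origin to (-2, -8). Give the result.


Transformation: rotation about the origin
Original point: (-2, -8)
Rule for 270 deg counterclockwise: (x, y) -> (y, -x)
Apply: (-2, -8) -> (-8, 2)
(-8, 2)


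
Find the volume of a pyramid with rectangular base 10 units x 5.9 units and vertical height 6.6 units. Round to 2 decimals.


Shape: rectangular pyramid
Base: 10 units x 5.9 units, Height h = 6.6 units
Formula: V = (1/3) * base_area * h
base_area = 10 * 5.9 = 59
base_area * h = 59 * 6.6 = 389.4
V = 389.4 / 3
V = 129.8
129.8 units^3


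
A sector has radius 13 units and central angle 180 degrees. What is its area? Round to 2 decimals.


Shape: circular sector
Radius r = 13 units, Angle = 180 degrees
Formula: A = (angle/360) * pi * r^2
r^2 = 169
Fraction of circle = 180/360
A = (180/360) * pi * 169
A = 84.5 * pi
A = 265.46
265.46 units^2


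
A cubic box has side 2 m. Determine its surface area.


Shape: cube
Side s = 2 m
A cube has 6 square faces.
Formula: SA = 6 * s^2
s^2 = 4
SA = 6 * 4
SA = 24
24 m^2


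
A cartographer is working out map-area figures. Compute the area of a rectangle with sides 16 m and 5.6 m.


Shape: rectangle
Length l = 16 m, Width w = 5.6 m
Formula: A = l * w
A = 16 * 5.6
A = 89.6
89.6 m^2


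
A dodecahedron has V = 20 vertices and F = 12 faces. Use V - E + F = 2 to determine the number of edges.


Polyhedron: dodecahedron
Euler's formula for convex polyhedra: V - E + F = 2
Given: V = 20 vertices and F = 12 faces
Solve for E:
E = V + F - 2 = 20 + 12 - 2 = 30
30 edges


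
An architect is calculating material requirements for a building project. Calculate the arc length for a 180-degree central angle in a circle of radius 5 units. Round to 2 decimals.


Shape: circular arc
Radius r = 5 units, Angle = 180 degrees
Formula: L = (angle/360) * 2 * pi * r
2 * pi * r = 10 * pi
L = (180/360) * 10 * pi
L = 5 * pi
L = 15.71
15.71 units


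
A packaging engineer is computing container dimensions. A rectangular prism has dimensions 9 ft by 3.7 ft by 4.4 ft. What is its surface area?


Shape: rectangular prism
l = 9 ft, w = 3.7 ft, h = 4.4 ft
Formula: SA = 2(lw + lh + wh)
lw = 33.3, lh = 39.6, wh = 16.28
lw + lh + wh = 89.18
SA = 2 * 89.18
SA = 178.36
178.36 ft^2


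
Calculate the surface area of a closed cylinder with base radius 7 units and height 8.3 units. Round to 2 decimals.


Shape: closed cylinder
Radius r = 7 units, Height h = 8.3 units
Formula: SA = 2*pi*r^2 + 2*pi*r*h = 2*pi*r*(r + h)
r + h = 15.3
2 * r * (r + h) = 2 * 7 * 15.3 = 214.2
SA = 214.2 * pi
SA = 672.93
672.93 units^2


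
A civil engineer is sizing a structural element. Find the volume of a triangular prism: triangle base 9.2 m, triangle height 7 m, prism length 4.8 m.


Shape: triangular prism
Triangle base = 9.2 m, triangle height = 7 m, prism length L = 4.8 m
Formula: V = (1/2 * b * h_tri) * L
Cross-section area = 0.5 * 9.2 * 7 = 32.2
V = 32.2 * 4.8
V = 154.56
154.56 m^3


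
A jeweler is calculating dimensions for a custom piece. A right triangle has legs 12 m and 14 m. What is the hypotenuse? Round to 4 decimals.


Shape: right triangle
Legs a = 12 m, b = 14 m
Formula: c = sqrt(a^2 + b^2)
a^2 = 144, b^2 = 196
a^2 + b^2 = 340
c = sqrt(340)
c = 18.4391
18.4391 m


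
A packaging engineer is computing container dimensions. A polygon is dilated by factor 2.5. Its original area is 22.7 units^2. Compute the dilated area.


Linear scale factor k = 2.5
Original area = 22.7 units^2
Rule: under a linear scaling by k, areas scale by k^2.
k^2 = 2.5^2 = 6.25
New area = 22.7 * 6.25
New area = 141.875
141.875 units^2


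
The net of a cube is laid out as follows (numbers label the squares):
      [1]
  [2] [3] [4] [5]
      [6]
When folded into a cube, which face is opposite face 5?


Net: cross layout. Take square 3 as the base (bottom).
Fold the four squares in the horizontal row up around 3: 2 -> left, 4 -> right, 5 wraps to the top.
Fold 1 and 6 up from 3: 1 -> back, 6 -> front.
Opposite pairs are therefore: (1, 6), (2, 4), (3, 5).
Face 5 is opposite face 3.
face 3


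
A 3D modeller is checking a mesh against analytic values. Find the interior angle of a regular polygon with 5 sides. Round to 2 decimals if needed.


Shape: regular pentagon (5 sides)
Formula: interior angle = (n - 2) * 180 / n
(n - 2) = 3
(n - 2) * 180 = 540
angle = 540 / 5
angle = 108
108 degrees


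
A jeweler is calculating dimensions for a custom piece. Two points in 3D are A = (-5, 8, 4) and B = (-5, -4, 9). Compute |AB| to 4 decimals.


3D distance between two points
P1 = (-5, 8, 4), P2 = (-5, -4, 9)
Formula: d = sqrt((x2-x1)^2 + (y2-y1)^2 + (z2-z1)^2)
dx = -5 - -5 = 0
dy = -4 - 8 = -12
dz = 9 - 4 = 5
dx^2 + dy^2 + dz^2 = 0 + 144 + 25 = 169
d = sqrt(169)
d = 13.0
13 units


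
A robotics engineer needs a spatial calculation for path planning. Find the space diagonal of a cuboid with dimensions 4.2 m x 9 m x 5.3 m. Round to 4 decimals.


Shape: rectangular box (space diagonal)
l = 4.2 m, w = 9 m, h = 5.3 m
Visualize: the diagonal of the base, then a right triangle with that diagonal and the height.
Formula: d = sqrt(l^2 + w^2 + h^2)
l^2 + w^2 + h^2 = 17.64 + 81 + 28.09 = 126.73
d = sqrt(126.73)
d = 11.2574
11.2574 m


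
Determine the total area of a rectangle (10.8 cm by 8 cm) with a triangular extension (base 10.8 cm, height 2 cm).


Composite shape: rectangle + triangle
Rectangle area = 10.8 * 8 = 86.4
Triangle area = 0.5 * 10.8 * 2 = 10.8
Total = 86.4 + 10.8
Total = 97.2
97.2 cm^2


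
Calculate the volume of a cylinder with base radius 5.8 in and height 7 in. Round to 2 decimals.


Shape: cylinder
Radius r = 5.8 in, Height h = 7 in
Formula: V = pi * r^2 * h
r^2 = 33.64
V = pi * 33.64 * 7
V = 235.48 * pi
V = 739.78
739.78 in^3


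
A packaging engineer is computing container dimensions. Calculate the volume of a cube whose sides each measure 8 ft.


Shape: cube
Side s = 8 ft
Formula: V = s^3
V = 8 * 8 * 8
V = 64 * 8
V = 512
512 ft^3


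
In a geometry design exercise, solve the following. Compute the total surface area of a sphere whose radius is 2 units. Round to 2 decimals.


Shape: sphere
Radius r = 2 units
Formula: SA = 4 * pi * r^2
r^2 = 4
SA = 4 * pi * 4
SA = 16 * pi
SA = 50.27
50.27 units^2


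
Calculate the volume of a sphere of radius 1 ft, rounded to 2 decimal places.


Shape: sphere
Radius r = 1 ft
Formula: V = (4/3) * pi * r^3
r^3 = 1
(4/3) * 1 = 1.333333
V = 1.333333 * pi
V = 4.19
4.19 ft^3


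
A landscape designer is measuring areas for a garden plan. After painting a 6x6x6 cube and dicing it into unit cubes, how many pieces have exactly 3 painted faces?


Large cube: 6 x 6 x 6, cut into unit cubes.
Cubes with 3 painted faces are at the corners. A cube always has 8 corners.
Count = 8
8 unit cubes


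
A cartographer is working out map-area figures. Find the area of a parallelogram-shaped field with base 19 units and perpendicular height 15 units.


Shape: parallelogram
Base b = 19 units, Height h = 15 units
Formula: A = b * h
A = 19 * 15
A = 285
285 units^2


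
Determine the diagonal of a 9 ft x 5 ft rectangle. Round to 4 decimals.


Shape: rectangle (diagonal via Pythagoras)
Sides: 9 ft and 5 ft
Formula: d = sqrt(l^2 + w^2)
l^2 = 81, w^2 = 25
l^2 + w^2 = 106
d = sqrt(106)
d = 10.2956
10.2956 ft


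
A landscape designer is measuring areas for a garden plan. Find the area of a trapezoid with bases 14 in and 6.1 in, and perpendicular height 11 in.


Shape: trapezoid
Parallel sides a = 14 in, b = 6.1 in; Height h = 11 in
Formula: A = (a + b) * h / 2
a + b = 14 + 6.1 = 20.1
A = 20.1 * 11 / 2
A = 221.1 / 2
A = 110.55
110.55 in^2


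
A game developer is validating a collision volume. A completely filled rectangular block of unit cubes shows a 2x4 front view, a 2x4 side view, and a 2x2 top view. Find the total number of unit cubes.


Orthographic views of a solid rectangular block:
Front view 2 x 4 -> length = 2, height = 4
Side view 2 x 4 -> width = 2, height = 4 (consistent)
Top view 2 x 2 -> confirms length = 2, width = 2
The block is 2 x 2 x 4.
Total unit cubes = 2 * 2 * 4 = 16
16 unit cubes


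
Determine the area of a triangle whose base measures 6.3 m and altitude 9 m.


Shape: triangle
Base b = 6.3 m, Height h = 9 m
Formula: A = (1/2) * b * h
A = 0.5 * 6.3 * 9
A = 0.5 * 56.7
A = 28.35
28.35 m^2


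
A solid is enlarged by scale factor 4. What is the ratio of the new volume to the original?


Linear scale factor k = 4
Rule: under a linear scaling by k, volumes scale by k^3.
k^3 = 4 * 4 * 4
k^3 = 16 * 4
k^3 = 64
Volume scales by a factor of 64.
64 (dimensionless)


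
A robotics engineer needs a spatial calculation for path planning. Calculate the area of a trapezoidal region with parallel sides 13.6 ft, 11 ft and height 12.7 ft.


Shape: trapezoid
Parallel sides a = 13.6 ft, b = 11 ft; Height h = 12.7 ft
Formula: A = (a + b) * h / 2
a + b = 13.6 + 11 = 24.6
A = 24.6 * 12.7 / 2
A = 312.42 / 2
A = 156.21
156.21 ft^2


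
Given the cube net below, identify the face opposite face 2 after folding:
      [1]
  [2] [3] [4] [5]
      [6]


Net: cross layout. Take square 3 as the base (bottom).
Fold the four squares in the horizontal row up around 3: 2 -> left, 4 -> right, 5 wraps to the top.
Fold 1 and 6 up from 3: 1 -> back, 6 -> front.
Opposite pairs are therefore: (1, 6), (2, 4), (3, 5).
Face 2 is opposite face 4.
face 4


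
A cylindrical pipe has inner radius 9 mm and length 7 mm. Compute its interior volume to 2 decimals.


Shape: cylinder
Radius r = 9 mm, Height h = 7 mm
Formula: V = pi * r^2 * h
r^2 = 81
V = pi * 81 * 7
V = 567 * pi
V = 1781.28
1781.28 mm^3


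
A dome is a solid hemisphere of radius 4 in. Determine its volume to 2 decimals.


Shape: hemisphere (half of a sphere)
Radius r = 4 in
Formula: V = (1/2) * (4/3) * pi * r^3 = (2/3) * pi * r^3
r^3 = 64
(2/3) * 64 = 42.666667
V = 42.666667 * pi
V = 134.04
134.04 in^3


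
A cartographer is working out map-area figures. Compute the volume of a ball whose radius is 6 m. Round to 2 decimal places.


Shape: sphere
Radius r = 6 m
Formula: V = (4/3) * pi * r^3
r^3 = 216
(4/3) * 216 = 288
V = 288 * pi
V = 904.78
904.78 m^3


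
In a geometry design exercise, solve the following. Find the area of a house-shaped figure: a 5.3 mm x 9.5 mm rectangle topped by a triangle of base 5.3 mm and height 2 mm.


Composite shape: rectangle + triangle
Rectangle area = 5.3 * 9.5 = 50.35
Triangle area = 0.5 * 5.3 * 2 = 5.3
Total = 50.35 + 5.3
Total = 55.65
55.65 mm^2


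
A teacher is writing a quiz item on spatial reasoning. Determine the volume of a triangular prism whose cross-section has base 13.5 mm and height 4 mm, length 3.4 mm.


Shape: triangular prism
Triangle base = 13.5 mm, triangle height = 4 mm, prism length L = 3.4 mm
Formula: V = (1/2 * b * h_tri) * L
Cross-section area = 0.5 * 13.5 * 4 = 27
V = 27 * 3.4
V = 91.8
91.8 mm^3


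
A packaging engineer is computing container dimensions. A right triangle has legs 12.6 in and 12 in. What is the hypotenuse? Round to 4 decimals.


Shape: right triangle
Legs a = 12.6 in, b = 12 in
Formula: c = sqrt(a^2 + b^2)
a^2 = 158.76, b^2 = 144
a^2 + b^2 = 302.76
c = sqrt(302.76)
c = 17.4
17.4 in


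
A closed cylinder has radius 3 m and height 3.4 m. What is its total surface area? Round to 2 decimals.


Shape: closed cylinder
Radius r = 3 m, Height h = 3.4 m
Formula: SA = 2*pi*r^2 + 2*pi*r*h = 2*pi*r*(r + h)
r + h = 6.4
2 * r * (r + h) = 2 * 3 * 6.4 = 38.4
SA = 38.4 * pi
SA = 120.64
120.64 m^2


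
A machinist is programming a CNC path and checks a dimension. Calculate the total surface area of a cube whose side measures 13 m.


Shape: cube
Side s = 13 m
A cube has 6 square faces.
Formula: SA = 6 * s^2
s^2 = 169
SA = 6 * 169
SA = 1014
1014 m^2


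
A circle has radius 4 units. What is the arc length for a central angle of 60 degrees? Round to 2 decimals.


Shape: circular arc
Radius r = 4 units, Angle = 60 degrees
Formula: L = (angle/360) * 2 * pi * r
2 * pi * r = 8 * pi
L = (60/360) * 8 * pi
L = 1.333333 * pi
L = 4.19
4.19 units


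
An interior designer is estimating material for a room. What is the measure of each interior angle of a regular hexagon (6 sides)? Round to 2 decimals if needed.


Shape: regular hexagon (6 sides)
Formula: interior angle = (n - 2) * 180 / n
(n - 2) = 4
(n - 2) * 180 = 720
angle = 720 / 6
angle = 120
120 degrees


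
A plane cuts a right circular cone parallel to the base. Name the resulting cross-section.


Solid: right circular cone
Cutting plane: parallel to the base
Visualize the intersection of the plane with the solid's surface.
The boundary of the cut region is a circle.
circle


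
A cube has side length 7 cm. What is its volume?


Shape: cube
Side s = 7 cm
Formula: V = s^3
V = 7 * 7 * 7
V = 49 * 7
V = 343
343 cm^3


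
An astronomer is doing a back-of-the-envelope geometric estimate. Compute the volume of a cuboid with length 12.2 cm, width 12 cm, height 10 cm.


Shape: rectangular prism
l = 12.2 cm, w = 12 cm, h = 10 cm
Formula: V = l * w * h
V = 12.2 * 12 * 10
V = 146.4 * 10
V = 1464
1464 cm^3


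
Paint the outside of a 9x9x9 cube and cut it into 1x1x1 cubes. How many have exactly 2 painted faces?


Large cube: 9 x 9 x 9, cut into unit cubes.
n = 9, so n - 2 = 7
Cubes with 2 painted faces lie along the edges, excluding corners.
A cube has 12 edges; each contributes (n - 2) = 7 such cubes.
Count = 12 * 7 = 84
84 unit cubes


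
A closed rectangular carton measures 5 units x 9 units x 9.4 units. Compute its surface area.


Shape: rectangular prism
l = 5 units, w = 9 units, h = 9.4 units
Formula: SA = 2(lw + lh + wh)
lw = 45, lh = 47, wh = 84.6
lw + lh + wh = 176.6
SA = 2 * 176.6
SA = 353.2
353.2 units^2


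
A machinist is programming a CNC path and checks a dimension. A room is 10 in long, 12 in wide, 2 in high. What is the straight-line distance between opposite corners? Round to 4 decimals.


Shape: rectangular box (space diagonal)
l = 10 in, w = 12 in, h = 2 in
Visualize: the diagonal of the base, then a right triangle with that diagonal and the height.
Formula: d = sqrt(l^2 + w^2 + h^2)
l^2 + w^2 + h^2 = 100 + 144 + 4 = 248
d = sqrt(248)
d = 15.748
15.748 in


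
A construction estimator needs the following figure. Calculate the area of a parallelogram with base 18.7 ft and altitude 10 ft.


Shape: parallelogram
Base b = 18.7 ft, Height h = 10 ft
Formula: A = b * h
A = 18.7 * 10
A = 187
187 ft^2


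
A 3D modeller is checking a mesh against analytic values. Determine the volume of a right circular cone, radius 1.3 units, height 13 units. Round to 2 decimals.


Shape: cone
Radius r = 1.3 units, Height h = 13 units
Formula: V = (1/3) * pi * r^2 * h
r^2 = 1.69
pi * r^2 * h = pi * 1.69 * 13 = 21.97 * pi
V = 21.97 * pi / 3
V = 23.01
23.01 units^3


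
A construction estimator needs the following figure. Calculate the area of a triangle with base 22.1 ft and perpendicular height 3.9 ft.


Shape: triangle
Base b = 22.1 ft, Height h = 3.9 ft
Formula: A = (1/2) * b * h
A = 0.5 * 22.1 * 3.9
A = 0.5 * 86.19
A = 43.095
43.095 ft^2


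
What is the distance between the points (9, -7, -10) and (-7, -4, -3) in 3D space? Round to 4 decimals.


3D distance between two points
P1 = (9, -7, -10), P2 = (-7, -4, -3)
Formula: d = sqrt((x2-x1)^2 + (y2-y1)^2 + (z2-z1)^2)
dx = -7 - 9 = -16
dy = -4 - -7 = 3
dz = -3 - -10 = 7
dx^2 + dy^2 + dz^2 = 256 + 9 + 49 = 314
d = sqrt(314)
d = 17.72
17.72 units


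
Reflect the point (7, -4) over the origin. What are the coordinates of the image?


Transformation: reflection
Original point: (7, -4)
Rule for reflection through the origin: (x, y) -> (-x, -y)
Apply: (7, -4) -> (-7, 4)
(-7, 4)


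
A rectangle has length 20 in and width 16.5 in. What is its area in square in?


Shape: rectangle
Length l = 20 in, Width w = 16.5 in
Formula: A = l * w
A = 20 * 16.5
A = 330
330 in^2


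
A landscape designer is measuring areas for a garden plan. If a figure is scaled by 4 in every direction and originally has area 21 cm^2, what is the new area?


Linear scale factor k = 4
Original area = 21 cm^2
Rule: under a linear scaling by k, areas scale by k^2.
k^2 = 4^2 = 16
New area = 21 * 16
New area = 336
336 cm^2


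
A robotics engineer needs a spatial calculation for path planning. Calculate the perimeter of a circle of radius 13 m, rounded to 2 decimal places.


Shape: circle
Radius r = 13 m
Formula: C = 2 * pi * r
C = 2 * pi * 13
C = 26 * pi
C = 81.68
81.68 m


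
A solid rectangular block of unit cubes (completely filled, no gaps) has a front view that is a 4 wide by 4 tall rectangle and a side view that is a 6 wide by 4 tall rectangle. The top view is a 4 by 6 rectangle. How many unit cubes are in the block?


Orthographic views of a solid rectangular block:
Front view 4 x 4 -> length = 4, height = 4
Side view 6 x 4 -> width = 6, height = 4 (consistent)
Top view 4 x 6 -> confirms length = 4, width = 6
The block is 4 x 6 x 4.
Total unit cubes = 4 * 6 * 4 = 96
96 unit cubes


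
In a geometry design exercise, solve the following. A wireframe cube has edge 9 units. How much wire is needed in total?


Shape: cube
Side s = 9 units
A cube has 12 edges, all equal.
Formula: total edge length = 12 * s
Total = 12 * 9
Total = 108
108 units


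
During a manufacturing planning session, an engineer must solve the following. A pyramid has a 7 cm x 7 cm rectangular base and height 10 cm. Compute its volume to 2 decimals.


Shape: rectangular pyramid
Base: 7 cm x 7 cm, Height h = 10 cm
Formula: V = (1/3) * base_area * h
base_area = 7 * 7 = 49
base_area * h = 49 * 10 = 490
V = 490 / 3
V = 163.33
163.33 cm^3


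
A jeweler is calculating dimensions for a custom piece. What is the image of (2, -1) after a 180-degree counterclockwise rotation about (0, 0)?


Transformation: rotation about the origin
Original point: (2, -1)
Rule for 180 deg: (x, y) -> (-x, -y)
Apply: (2, -1) -> (-2, 1)
(-2, 1)


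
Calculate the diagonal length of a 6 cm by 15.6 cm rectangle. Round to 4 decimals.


Shape: rectangle (diagonal via Pythagoras)
Sides: 6 cm and 15.6 cm
Formula: d = sqrt(l^2 + w^2)
l^2 = 36, w^2 = 243.36
l^2 + w^2 = 279.36
d = sqrt(279.36)
d = 16.7141
16.7141 cm


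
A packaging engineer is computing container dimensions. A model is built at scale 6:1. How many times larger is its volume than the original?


Linear scale factor k = 6
Rule: under a linear scaling by k, volumes scale by k^3.
k^3 = 6 * 6 * 6
k^3 = 36 * 6
k^3 = 216
Volume scales by a factor of 216.
216 (dimensionless)


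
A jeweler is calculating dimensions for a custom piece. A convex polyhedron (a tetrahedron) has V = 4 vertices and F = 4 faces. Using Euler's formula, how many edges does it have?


Polyhedron: tetrahedron
Euler's formula for convex polyhedra: V - E + F = 2
Given: V = 4 vertices and F = 4 faces
Solve for E:
E = V + F - 2 = 4 + 4 - 2 = 6
6 edges


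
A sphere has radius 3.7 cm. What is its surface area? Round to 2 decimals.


Shape: sphere
Radius r = 3.7 cm
Formula: SA = 4 * pi * r^2
r^2 = 13.69
SA = 4 * pi * 13.69
SA = 54.76 * pi
SA = 172.03
172.03 cm^2


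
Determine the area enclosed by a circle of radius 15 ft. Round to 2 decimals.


Shape: circle
Radius r = 15 ft
Formula: A = pi * r^2
r^2 = 15^2 = 225
A = pi * 225
A = 706.86
706.86 ft^2


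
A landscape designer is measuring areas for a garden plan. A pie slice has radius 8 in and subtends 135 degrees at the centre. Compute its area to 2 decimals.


Shape: circular sector
Radius r = 8 in, Angle = 135 degrees
Formula: A = (angle/360) * pi * r^2
r^2 = 64
Fraction of circle = 135/360
A = (135/360) * pi * 64
A = 24 * pi
A = 75.4
75.4 in^2


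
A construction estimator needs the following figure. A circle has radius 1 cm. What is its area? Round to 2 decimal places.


Shape: circle
Radius r = 1 cm
Formula: A = pi * r^2
r^2 = 1^2 = 1
A = pi * 1
A = 3.14
3.14 cm^2


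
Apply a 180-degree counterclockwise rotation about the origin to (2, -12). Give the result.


Transformation: rotation about the origin
Original point: (2, -12)
Rule for 180 deg: (x, y) -> (-x, -y)
Apply: (2, -12) -> (-2, 12)
(-2, 12)


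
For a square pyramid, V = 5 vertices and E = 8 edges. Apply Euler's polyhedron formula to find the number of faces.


Polyhedron: square pyramid
Euler's formula for convex polyhedra: V - E + F = 2
Given: V = 5 vertices and E = 8 edges
Solve for F:
F = 2 + E - V = 2 + 8 - 5 = 5
5 faces


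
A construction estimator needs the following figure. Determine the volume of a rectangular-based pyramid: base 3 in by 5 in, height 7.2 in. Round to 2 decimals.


Shape: rectangular pyramid
Base: 3 in x 5 in, Height h = 7.2 in
Formula: V = (1/3) * base_area * h
base_area = 3 * 5 = 15
base_area * h = 15 * 7.2 = 108
V = 108 / 3
V = 36
36 in^3


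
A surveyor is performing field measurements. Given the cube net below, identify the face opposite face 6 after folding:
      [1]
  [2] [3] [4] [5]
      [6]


Net: cross layout. Take square 3 as the base (bottom).
Fold the four squares in the horizontal row up around 3: 2 -> left, 4 -> right, 5 wraps to the top.
Fold 1 and 6 up from 3: 1 -> back, 6 -> front.
Opposite pairs are therefore: (1, 6), (2, 4), (3, 5).
Face 6 is opposite face 1.
face 1


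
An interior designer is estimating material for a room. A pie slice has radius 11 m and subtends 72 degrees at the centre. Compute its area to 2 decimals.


Shape: circular sector
Radius r = 11 m, Angle = 72 degrees
Formula: A = (angle/360) * pi * r^2
r^2 = 121
Fraction of circle = 72/360
A = (72/360) * pi * 121
A = 24.2 * pi
A = 76.03
76.03 m^2


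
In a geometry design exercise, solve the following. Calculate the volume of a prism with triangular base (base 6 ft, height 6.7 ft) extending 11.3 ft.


Shape: triangular prism
Triangle base = 6 ft, triangle height = 6.7 ft, prism length L = 11.3 ft
Formula: V = (1/2 * b * h_tri) * L
Cross-section area = 0.5 * 6 * 6.7 = 20.1
V = 20.1 * 11.3
V = 227.13
227.13 ft^3


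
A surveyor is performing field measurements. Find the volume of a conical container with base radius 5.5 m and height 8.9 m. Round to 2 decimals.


Shape: cone
Radius r = 5.5 m, Height h = 8.9 m
Formula: V = (1/3) * pi * r^2 * h
r^2 = 30.25
pi * r^2 * h = pi * 30.25 * 8.9 = 269.225 * pi
V = 269.225 * pi / 3
V = 281.93
281.93 m^3


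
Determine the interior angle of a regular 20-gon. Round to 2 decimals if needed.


Shape: regular icosagon (20 sides)
Formula: interior angle = (n - 2) * 180 / n
(n - 2) = 18
(n - 2) * 180 = 3240
angle = 3240 / 20
angle = 162
162 degrees


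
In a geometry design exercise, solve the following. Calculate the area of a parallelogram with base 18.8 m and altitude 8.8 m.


Shape: parallelogram
Base b = 18.8 m, Height h = 8.8 m
Formula: A = b * h
A = 18.8 * 8.8
A = 165.44
165.44 m^2


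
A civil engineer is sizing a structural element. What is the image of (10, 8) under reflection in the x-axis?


Transformation: reflection
Original point: (10, 8)
Rule for reflection over the x-axis: (x, y) -> (x, -y)
Apply: (10, 8) -> (10, -8)
(10, -8)


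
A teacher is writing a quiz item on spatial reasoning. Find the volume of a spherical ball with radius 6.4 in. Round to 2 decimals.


Shape: sphere
Radius r = 6.4 in
Formula: V = (4/3) * pi * r^3
r^3 = 262.144
(4/3) * 262.144 = 349.525333
V = 349.525333 * pi
V = 1098.07
1098.07 in^3


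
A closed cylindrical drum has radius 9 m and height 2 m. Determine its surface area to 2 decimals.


Shape: closed cylinder
Radius r = 9 m, Height h = 2 m
Formula: SA = 2*pi*r^2 + 2*pi*r*h = 2*pi*r*(r + h)
r + h = 11
2 * r * (r + h) = 2 * 9 * 11 = 198
SA = 198 * pi
SA = 622.04
622.04 m^2


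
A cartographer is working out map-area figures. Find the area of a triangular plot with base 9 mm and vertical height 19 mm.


Shape: triangle
Base b = 9 mm, Height h = 19 mm
Formula: A = (1/2) * b * h
A = 0.5 * 9 * 19
A = 0.5 * 171
A = 85.5
85.5 mm^2


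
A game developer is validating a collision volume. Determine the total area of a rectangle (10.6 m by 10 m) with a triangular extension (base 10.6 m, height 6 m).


Composite shape: rectangle + triangle
Rectangle area = 10.6 * 10 = 106
Triangle area = 0.5 * 10.6 * 6 = 31.8
Total = 106 + 31.8
Total = 137.8
137.8 m^2


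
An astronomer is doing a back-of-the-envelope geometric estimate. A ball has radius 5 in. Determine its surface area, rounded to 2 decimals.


Shape: sphere
Radius r = 5 in
Formula: SA = 4 * pi * r^2
r^2 = 25
SA = 4 * pi * 25
SA = 100 * pi
SA = 314.16
314.16 in^2


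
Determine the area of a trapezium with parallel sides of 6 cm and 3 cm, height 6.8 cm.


Shape: trapezoid
Parallel sides a = 6 cm, b = 3 cm; Height h = 6.8 cm
Formula: A = (a + b) * h / 2
a + b = 6 + 3 = 9
A = 9 * 6.8 / 2
A = 61.2 / 2
A = 30.6
30.6 cm^2


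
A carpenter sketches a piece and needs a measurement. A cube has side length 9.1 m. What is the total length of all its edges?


Shape: cube
Side s = 9.1 m
A cube has 12 edges, all equal.
Formula: total edge length = 12 * s
Total = 12 * 9.1
Total = 109.2
109.2 m


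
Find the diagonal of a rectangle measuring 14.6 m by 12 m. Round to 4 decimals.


Shape: rectangle (diagonal via Pythagoras)
Sides: 14.6 m and 12 m
Formula: d = sqrt(l^2 + w^2)
l^2 = 213.16, w^2 = 144
l^2 + w^2 = 357.16
d = sqrt(357.16)
d = 18.8987
18.8987 m


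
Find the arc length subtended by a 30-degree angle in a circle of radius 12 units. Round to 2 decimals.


Shape: circular arc
Radius r = 12 units, Angle = 30 degrees
Formula: L = (angle/360) * 2 * pi * r
2 * pi * r = 24 * pi
L = (30/360) * 24 * pi
L = 2 * pi
L = 6.28
6.28 units


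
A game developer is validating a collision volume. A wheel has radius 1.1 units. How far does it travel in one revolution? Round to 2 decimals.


Shape: circle
Radius r = 1.1 units
Formula: C = 2 * pi * r
C = 2 * pi * 1.1
C = 2.2 * pi
C = 6.91
6.91 units
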